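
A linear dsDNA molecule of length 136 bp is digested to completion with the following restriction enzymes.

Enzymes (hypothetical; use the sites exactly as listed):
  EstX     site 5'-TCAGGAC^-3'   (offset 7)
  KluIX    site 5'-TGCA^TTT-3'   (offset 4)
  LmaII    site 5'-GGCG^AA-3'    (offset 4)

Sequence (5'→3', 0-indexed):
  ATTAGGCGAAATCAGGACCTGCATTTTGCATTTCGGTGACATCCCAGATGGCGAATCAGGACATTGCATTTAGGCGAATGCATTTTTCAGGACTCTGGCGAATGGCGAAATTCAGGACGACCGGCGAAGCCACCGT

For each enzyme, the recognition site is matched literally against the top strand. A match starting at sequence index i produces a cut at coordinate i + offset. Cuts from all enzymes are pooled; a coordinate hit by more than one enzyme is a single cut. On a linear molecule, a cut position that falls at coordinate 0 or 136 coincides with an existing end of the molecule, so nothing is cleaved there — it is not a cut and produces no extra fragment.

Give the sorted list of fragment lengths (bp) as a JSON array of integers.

[5,6,6,7,7,7,8,8,8,9,10,10,11,11,23]

Scan for sites:
  EstX TCAGGAC/7: at [11, 55, 86, 111] ⇒ [18, 62, 93, 118]
  KluIX TGCATTT/4: at [19, 26, 64, 78] ⇒ [23, 30, 68, 82]
  LmaII GGCGAA/4: at [4, 49, 72, 96, 103, 122] ⇒ [8, 53, 76, 100, 107, 126]

Pooled cuts: [8, 18, 23, 30, 53, 62, 68, 76, 82, 93, 100, 107, 118, 126]

Fragment lengths:
  [0,8): 8 bp
  [8,18): 10 bp
  [18,23): 5 bp
  [23,30): 7 bp
  [30,53): 23 bp
  [53,62): 9 bp
  [62,68): 6 bp
  [68,76): 8 bp
  [76,82): 6 bp
  [82,93): 11 bp
  [93,100): 7 bp
  [100,107): 7 bp
  [107,118): 11 bp
  [118,126): 8 bp
  [126,136): 10 bp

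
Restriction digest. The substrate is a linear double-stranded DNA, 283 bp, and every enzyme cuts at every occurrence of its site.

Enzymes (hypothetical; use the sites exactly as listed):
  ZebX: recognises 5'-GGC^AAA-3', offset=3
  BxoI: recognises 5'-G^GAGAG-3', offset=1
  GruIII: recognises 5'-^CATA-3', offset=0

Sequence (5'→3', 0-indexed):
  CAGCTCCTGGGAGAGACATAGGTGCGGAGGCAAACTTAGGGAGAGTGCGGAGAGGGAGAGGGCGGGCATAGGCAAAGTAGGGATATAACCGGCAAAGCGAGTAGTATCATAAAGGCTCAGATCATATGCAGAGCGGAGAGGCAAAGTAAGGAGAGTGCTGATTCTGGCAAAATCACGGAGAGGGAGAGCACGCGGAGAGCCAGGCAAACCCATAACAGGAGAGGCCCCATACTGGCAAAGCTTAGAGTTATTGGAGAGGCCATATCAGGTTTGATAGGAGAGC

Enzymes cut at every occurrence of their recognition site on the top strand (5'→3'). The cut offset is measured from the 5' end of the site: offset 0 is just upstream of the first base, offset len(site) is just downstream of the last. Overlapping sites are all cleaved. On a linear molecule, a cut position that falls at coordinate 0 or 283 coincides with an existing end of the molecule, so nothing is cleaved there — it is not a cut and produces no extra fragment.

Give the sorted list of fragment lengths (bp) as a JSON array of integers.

[5,6,6,6,6,7,7,7,8,8,9,9,9,9,9,10,11,11,11,13,14,15,15,17,17,18,20]

Scan for sites:
  ZebX GGCAAA/3: at [28, 70, 90, 139, 165, 202, 233] ⇒ [31, 73, 93, 142, 168, 205, 236]
  BxoI GGAGAG/1: at [9, 39, 48, 54, 134, 149, 176, 182, 193, 217, 252, 276] ⇒ [10, 40, 49, 55, 135, 150, 177, 183, 194, 218, 253, 277]
  GruIII CATA/0: at [16, 66, 107, 122, 210, 227, 260] ⇒ [16, 66, 107, 122, 210, 227, 260]

All cut coordinates (distinct, sorted): [10, 16, 31, 40, 49, 55, 66, 73, 93, 107, 122, 135, 142, 150, 168, 177, 183, 194, 205, 210, 218, 227, 236, 253, 260, 277]

Fragment lengths:
  [0,10): 10 bp
  [10,16): 6 bp
  [16,31): 15 bp
  [31,40): 9 bp
  [40,49): 9 bp
  [49,55): 6 bp
  [55,66): 11 bp
  [66,73): 7 bp
  [73,93): 20 bp
  [93,107): 14 bp
  [107,122): 15 bp
  [122,135): 13 bp
  [135,142): 7 bp
  [142,150): 8 bp
  [150,168): 18 bp
  [168,177): 9 bp
  [177,183): 6 bp
  [183,194): 11 bp
  [194,205): 11 bp
  [205,210): 5 bp
  [210,218): 8 bp
  [218,227): 9 bp
  [227,236): 9 bp
  [236,253): 17 bp
  [253,260): 7 bp
  [260,277): 17 bp
  [277,283): 6 bp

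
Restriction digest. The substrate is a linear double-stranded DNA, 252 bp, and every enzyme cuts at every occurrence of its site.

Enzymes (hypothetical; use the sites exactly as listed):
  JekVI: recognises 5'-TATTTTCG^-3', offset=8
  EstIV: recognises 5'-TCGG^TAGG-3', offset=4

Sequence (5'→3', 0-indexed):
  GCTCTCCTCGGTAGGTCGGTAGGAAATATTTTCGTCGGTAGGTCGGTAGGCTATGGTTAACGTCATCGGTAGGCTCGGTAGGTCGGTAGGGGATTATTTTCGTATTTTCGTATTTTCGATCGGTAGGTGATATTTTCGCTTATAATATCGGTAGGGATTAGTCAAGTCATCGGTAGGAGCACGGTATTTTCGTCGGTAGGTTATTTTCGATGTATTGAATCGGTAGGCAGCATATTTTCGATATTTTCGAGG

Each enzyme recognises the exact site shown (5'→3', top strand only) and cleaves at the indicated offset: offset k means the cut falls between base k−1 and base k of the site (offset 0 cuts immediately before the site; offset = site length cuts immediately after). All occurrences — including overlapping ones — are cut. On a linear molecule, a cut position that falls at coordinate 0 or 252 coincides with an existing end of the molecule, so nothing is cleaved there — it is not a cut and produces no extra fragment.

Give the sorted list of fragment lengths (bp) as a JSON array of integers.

Per-enzyme occurrences:
  JekVI TATTTTCG/8: at [26, 94, 102, 110, 130, 184, 201, 232, 241] ⇒ [34, 102, 110, 118, 138, 192, 209, 240, 249]
  EstIV TCGGTAGG/4: at [7, 15, 34, 42, 65, 74, 82, 119, 147, 169, 192, 219] ⇒ [11, 19, 38, 46, 69, 78, 86, 123, 151, 173, 196, 223]

All cut coordinates (distinct, sorted): [11, 19, 34, 38, 46, 69, 78, 86, 102, 110, 118, 123, 138, 151, 173, 192, 196, 209, 223, 240, 249]

Fragment lengths:
  [0,11): 11 bp
  [11,19): 8 bp
  [19,34): 15 bp
  [34,38): 4 bp
  [38,46): 8 bp
  [46,69): 23 bp
  [69,78): 9 bp
  [78,86): 8 bp
  [86,102): 16 bp
  [102,110): 8 bp
  [110,118): 8 bp
  [118,123): 5 bp
  [123,138): 15 bp
  [138,151): 13 bp
  [151,173): 22 bp
  [173,192): 19 bp
  [192,196): 4 bp
  [196,209): 13 bp
  [209,223): 14 bp
  [223,240): 17 bp
  [240,249): 9 bp
  [249,252): 3 bp

[3,4,4,5,8,8,8,8,8,9,9,11,13,13,14,15,15,16,17,19,22,23]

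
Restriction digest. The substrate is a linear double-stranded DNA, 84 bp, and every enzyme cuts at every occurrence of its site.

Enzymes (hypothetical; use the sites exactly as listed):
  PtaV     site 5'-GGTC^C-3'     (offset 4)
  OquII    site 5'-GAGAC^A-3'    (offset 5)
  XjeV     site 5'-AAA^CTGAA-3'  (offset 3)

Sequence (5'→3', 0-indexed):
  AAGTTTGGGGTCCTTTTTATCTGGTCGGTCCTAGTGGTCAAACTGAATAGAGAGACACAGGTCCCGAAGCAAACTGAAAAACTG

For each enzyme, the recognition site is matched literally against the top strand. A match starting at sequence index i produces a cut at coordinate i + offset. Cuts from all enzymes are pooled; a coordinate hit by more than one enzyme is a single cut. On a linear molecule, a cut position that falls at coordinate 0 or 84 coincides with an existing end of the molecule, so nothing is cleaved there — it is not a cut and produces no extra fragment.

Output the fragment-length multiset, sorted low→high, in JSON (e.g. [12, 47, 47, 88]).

Site scan:
  PtaV (GGTCC, off=4): starts [8, 26, 59] → cuts [12, 30, 63]
  OquII (GAGACA, off=5): starts [51] → cuts [56]
  XjeV (AAACTGAA, off=3): starts [39, 70] → cuts [42, 73]

Pooled cuts: [12, 30, 42, 56, 63, 73]

Fragment lengths:
  [0,12): 12 bp
  [12,30): 18 bp
  [30,42): 12 bp
  [42,56): 14 bp
  [56,63): 7 bp
  [63,73): 10 bp
  [73,84): 11 bp

[7,10,11,12,12,14,18]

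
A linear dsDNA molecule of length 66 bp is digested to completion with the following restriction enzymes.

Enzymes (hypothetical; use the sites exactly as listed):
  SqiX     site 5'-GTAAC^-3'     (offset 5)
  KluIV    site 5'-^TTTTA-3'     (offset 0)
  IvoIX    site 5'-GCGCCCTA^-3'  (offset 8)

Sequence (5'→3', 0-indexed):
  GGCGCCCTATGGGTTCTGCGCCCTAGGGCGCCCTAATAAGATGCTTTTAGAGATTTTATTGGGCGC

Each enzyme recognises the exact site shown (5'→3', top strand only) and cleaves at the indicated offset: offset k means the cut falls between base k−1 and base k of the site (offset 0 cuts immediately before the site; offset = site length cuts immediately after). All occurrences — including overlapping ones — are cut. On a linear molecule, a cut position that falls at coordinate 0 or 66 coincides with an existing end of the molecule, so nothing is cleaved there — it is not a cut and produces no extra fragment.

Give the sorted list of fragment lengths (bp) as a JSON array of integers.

[9,9,9,10,13,16]

Site scan:
  SqiX (GTAAC, off=5): no sites
  KluIV (TTTTA, off=0): starts [44, 53] → cuts [44, 53]
  IvoIX (GCGCCCTA, off=8): starts [1, 17, 27] → cuts [9, 25, 35]

Pooled cuts: [9, 25, 35, 44, 53]

Fragment lengths:
  [0,9): 9 bp
  [9,25): 16 bp
  [25,35): 10 bp
  [35,44): 9 bp
  [44,53): 9 bp
  [53,66): 13 bp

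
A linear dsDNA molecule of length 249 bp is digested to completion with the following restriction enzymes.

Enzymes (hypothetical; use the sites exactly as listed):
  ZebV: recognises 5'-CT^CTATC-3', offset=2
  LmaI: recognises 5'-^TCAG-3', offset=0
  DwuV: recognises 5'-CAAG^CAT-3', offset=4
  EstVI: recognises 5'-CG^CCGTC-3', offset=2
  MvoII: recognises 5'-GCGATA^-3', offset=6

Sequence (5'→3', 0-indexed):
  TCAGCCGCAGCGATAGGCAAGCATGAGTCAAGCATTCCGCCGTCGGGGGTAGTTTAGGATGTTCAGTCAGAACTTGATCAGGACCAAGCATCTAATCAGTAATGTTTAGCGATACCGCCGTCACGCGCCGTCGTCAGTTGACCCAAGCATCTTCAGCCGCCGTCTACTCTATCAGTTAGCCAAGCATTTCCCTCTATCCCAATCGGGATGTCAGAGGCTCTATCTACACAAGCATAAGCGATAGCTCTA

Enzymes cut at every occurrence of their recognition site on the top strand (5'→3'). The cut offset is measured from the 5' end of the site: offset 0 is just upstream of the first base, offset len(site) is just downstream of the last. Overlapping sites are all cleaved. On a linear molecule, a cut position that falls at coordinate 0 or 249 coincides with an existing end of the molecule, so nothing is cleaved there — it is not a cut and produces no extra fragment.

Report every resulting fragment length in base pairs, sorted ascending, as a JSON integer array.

[3,3,4,5,6,6,6,7,7,7,9,9,9,10,11,11,11,11,13,13,14,15,17,19,23]

Scan for sites:
  ZebV CTCTATC/2: at [166, 191, 217] ⇒ [168, 193, 219]
  LmaI TCAG/0: at [0, 62, 66, 77, 95, 133, 152, 171, 210] ⇒ [62, 66, 77, 95, 133, 152, 171, 210] (position 0 is a terminus of the linear molecule — no cut)
  DwuV CAAGCAT/4: at [17, 28, 84, 143, 180, 228] ⇒ [21, 32, 88, 147, 184, 232]
  EstVI CGCCGTC/2: at [37, 115, 125, 157] ⇒ [39, 117, 127, 159]
  MvoII GCGATA/6: at [9, 108, 237] ⇒ [15, 114, 243]

All cut coordinates (distinct, sorted): [15, 21, 32, 39, 62, 66, 77, 88, 95, 114, 117, 127, 133, 147, 152, 159, 168, 171, 184, 193, 210, 219, 232, 243]

Fragment lengths:
  [0,15): 15 bp
  [15,21): 6 bp
  [21,32): 11 bp
  [32,39): 7 bp
  [39,62): 23 bp
  [62,66): 4 bp
  [66,77): 11 bp
  [77,88): 11 bp
  [88,95): 7 bp
  [95,114): 19 bp
  [114,117): 3 bp
  [117,127): 10 bp
  [127,133): 6 bp
  [133,147): 14 bp
  [147,152): 5 bp
  [152,159): 7 bp
  [159,168): 9 bp
  [168,171): 3 bp
  [171,184): 13 bp
  [184,193): 9 bp
  [193,210): 17 bp
  [210,219): 9 bp
  [219,232): 13 bp
  [232,243): 11 bp
  [243,249): 6 bp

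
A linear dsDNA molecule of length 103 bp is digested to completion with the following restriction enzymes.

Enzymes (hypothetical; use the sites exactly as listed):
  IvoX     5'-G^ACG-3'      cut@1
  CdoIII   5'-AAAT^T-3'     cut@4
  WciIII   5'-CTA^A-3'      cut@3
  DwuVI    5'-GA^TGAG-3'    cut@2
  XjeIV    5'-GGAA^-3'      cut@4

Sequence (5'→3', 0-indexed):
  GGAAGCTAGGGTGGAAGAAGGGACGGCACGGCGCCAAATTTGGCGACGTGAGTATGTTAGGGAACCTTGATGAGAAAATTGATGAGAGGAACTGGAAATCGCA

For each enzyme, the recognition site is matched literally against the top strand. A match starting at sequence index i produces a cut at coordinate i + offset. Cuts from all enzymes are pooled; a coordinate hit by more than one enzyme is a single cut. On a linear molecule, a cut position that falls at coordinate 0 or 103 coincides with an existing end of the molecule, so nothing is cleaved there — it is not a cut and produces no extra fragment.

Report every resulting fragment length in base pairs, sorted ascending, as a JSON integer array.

[3,4,6,6,6,6,6,9,9,12,17,19]

Per-enzyme occurrences:
  IvoX GACG/1: at [21, 44] ⇒ [22, 45]
  CdoIII AAATT/4: at [35, 75] ⇒ [39, 79]
  WciIII (CTAA, off=3): no sites
  DwuVI GATGAG/2: at [68, 80] ⇒ [70, 82]
  XjeIV GGAA/4: at [0, 12, 60, 87, 93] ⇒ [4, 16, 64, 91, 97]

All cut coordinates (distinct, sorted): [4, 16, 22, 39, 45, 64, 70, 79, 82, 91, 97]

Fragment lengths:
  [0,4): 4 bp
  [4,16): 12 bp
  [16,22): 6 bp
  [22,39): 17 bp
  [39,45): 6 bp
  [45,64): 19 bp
  [64,70): 6 bp
  [70,79): 9 bp
  [79,82): 3 bp
  [82,91): 9 bp
  [91,97): 6 bp
  [97,103): 6 bp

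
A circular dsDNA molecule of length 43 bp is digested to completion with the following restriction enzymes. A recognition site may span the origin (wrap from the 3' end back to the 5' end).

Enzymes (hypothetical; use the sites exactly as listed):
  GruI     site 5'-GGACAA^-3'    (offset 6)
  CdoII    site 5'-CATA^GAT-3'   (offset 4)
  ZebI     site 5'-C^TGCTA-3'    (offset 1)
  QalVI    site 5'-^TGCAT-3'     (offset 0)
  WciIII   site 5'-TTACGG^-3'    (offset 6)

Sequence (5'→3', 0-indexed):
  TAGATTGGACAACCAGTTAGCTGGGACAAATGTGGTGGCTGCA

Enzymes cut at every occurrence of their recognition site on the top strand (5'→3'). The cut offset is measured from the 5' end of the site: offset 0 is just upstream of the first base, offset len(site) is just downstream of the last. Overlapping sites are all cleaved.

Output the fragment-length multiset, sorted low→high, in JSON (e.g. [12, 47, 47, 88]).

[6,10,10,17]

Site scan:
  GruI (GGACAA, off=6): starts [6, 23] → cuts [12, 29]
  CdoII (CATAGAT, off=4): starts [41] → cuts [2]
  ZebI (CTGCTA, off=1): no sites
  QalVI (TGCAT, off=0): starts [39] → cuts [39]
  WciIII (TTACGG, off=6): no sites

All cut coordinates (distinct, sorted): [2, 12, 29, 39]

Fragment lengths:
  2→12: 10 bp
  12→29: 17 bp
  29→39: 10 bp
  39→2 (wrap): 43-39+2 = 6 bp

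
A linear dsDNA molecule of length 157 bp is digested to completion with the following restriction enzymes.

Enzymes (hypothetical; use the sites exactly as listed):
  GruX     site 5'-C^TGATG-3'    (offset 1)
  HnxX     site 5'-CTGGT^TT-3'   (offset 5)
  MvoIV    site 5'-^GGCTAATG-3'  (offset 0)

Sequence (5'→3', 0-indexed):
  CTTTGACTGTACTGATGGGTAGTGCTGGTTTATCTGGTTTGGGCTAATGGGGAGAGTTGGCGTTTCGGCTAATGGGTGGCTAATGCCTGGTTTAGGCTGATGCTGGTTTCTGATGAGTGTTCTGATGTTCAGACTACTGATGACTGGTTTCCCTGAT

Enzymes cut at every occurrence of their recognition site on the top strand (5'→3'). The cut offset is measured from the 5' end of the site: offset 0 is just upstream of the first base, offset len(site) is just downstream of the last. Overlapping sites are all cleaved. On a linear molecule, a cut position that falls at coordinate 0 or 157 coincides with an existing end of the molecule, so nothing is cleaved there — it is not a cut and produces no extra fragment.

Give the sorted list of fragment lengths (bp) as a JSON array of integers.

Scan for sites:
  GruX CTGATG/1: at [11, 96, 109, 121, 136] ⇒ [12, 97, 110, 122, 137]
  HnxX CTGGTTT/5: at [24, 33, 86, 102, 143] ⇒ [29, 38, 91, 107, 148]
  MvoIV GGCTAATG/0: at [41, 66, 77] ⇒ [41, 66, 77]

Pooled cuts: [12, 29, 38, 41, 66, 77, 91, 97, 107, 110, 122, 137, 148]

Fragments:
  [0,12): 12 bp
  [12,29): 17 bp
  [29,38): 9 bp
  [38,41): 3 bp
  [41,66): 25 bp
  [66,77): 11 bp
  [77,91): 14 bp
  [91,97): 6 bp
  [97,107): 10 bp
  [107,110): 3 bp
  [110,122): 12 bp
  [122,137): 15 bp
  [137,148): 11 bp
  [148,157): 9 bp

[3,3,6,9,9,10,11,11,12,12,14,15,17,25]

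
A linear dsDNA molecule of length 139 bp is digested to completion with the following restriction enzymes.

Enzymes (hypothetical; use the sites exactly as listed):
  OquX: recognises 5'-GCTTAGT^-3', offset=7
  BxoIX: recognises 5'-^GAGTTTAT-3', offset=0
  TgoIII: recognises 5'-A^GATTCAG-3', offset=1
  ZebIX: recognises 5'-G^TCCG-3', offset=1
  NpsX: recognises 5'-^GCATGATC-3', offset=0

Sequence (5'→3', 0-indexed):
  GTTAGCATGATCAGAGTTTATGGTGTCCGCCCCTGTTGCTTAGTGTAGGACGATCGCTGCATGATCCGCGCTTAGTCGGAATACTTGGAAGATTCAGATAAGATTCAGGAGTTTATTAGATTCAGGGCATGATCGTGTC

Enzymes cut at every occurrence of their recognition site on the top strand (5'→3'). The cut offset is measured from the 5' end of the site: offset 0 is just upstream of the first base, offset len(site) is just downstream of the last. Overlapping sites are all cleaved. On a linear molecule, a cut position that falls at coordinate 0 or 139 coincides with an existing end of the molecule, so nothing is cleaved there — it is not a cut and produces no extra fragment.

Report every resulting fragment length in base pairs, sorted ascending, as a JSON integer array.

Site scan:
  OquX GCTTAGT/7: at [37, 69] ⇒ [44, 76]
  BxoIX GAGTTTAT/0: at [13, 108] ⇒ [13, 108]
  TgoIII AGATTCAG/1: at [89, 100, 117] ⇒ [90, 101, 118]
  ZebIX GTCCG/1: at [24] ⇒ [25]
  NpsX GCATGATC/0: at [4, 58, 126] ⇒ [4, 58, 126]

All cut coordinates (distinct, sorted): [4, 13, 25, 44, 58, 76, 90, 101, 108, 118, 126]

Fragment lengths:
  [0,4): 4 bp
  [4,13): 9 bp
  [13,25): 12 bp
  [25,44): 19 bp
  [44,58): 14 bp
  [58,76): 18 bp
  [76,90): 14 bp
  [90,101): 11 bp
  [101,108): 7 bp
  [108,118): 10 bp
  [118,126): 8 bp
  [126,139): 13 bp

[4,7,8,9,10,11,12,13,14,14,18,19]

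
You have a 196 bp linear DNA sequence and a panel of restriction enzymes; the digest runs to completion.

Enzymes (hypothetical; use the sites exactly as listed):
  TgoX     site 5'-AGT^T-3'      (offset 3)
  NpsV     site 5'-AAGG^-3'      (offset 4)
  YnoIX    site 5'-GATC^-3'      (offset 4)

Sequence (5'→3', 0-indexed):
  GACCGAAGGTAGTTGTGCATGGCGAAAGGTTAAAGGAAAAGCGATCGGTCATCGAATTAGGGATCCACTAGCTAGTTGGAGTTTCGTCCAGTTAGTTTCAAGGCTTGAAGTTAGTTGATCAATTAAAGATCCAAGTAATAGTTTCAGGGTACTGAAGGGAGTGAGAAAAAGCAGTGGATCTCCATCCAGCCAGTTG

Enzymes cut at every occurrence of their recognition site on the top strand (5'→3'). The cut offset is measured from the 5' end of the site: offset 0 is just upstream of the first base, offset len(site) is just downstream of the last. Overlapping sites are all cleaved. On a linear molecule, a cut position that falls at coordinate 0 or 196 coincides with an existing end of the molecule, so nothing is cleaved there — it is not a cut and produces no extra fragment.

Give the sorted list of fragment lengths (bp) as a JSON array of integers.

Site scan:
  TgoX (AGTT, off=3): starts [10, 73, 79, 89, 93, 108, 112, 139, 191] → cuts [13, 76, 82, 92, 96, 111, 115, 142, 194]
  NpsV (AAGG, off=4): starts [5, 25, 32, 99, 154] → cuts [9, 29, 36, 103, 158]
  YnoIX (GATC, off=4): starts [42, 61, 116, 127, 176] → cuts [46, 65, 120, 131, 180]

All cut coordinates (distinct, sorted): [9, 13, 29, 36, 46, 65, 76, 82, 92, 96, 103, 111, 115, 120, 131, 142, 158, 180, 194]

Fragments:
  [0,9): 9 bp
  [9,13): 4 bp
  [13,29): 16 bp
  [29,36): 7 bp
  [36,46): 10 bp
  [46,65): 19 bp
  [65,76): 11 bp
  [76,82): 6 bp
  [82,92): 10 bp
  [92,96): 4 bp
  [96,103): 7 bp
  [103,111): 8 bp
  [111,115): 4 bp
  [115,120): 5 bp
  [120,131): 11 bp
  [131,142): 11 bp
  [142,158): 16 bp
  [158,180): 22 bp
  [180,194): 14 bp
  [194,196): 2 bp

[2,4,4,4,5,6,7,7,8,9,10,10,11,11,11,14,16,16,19,22]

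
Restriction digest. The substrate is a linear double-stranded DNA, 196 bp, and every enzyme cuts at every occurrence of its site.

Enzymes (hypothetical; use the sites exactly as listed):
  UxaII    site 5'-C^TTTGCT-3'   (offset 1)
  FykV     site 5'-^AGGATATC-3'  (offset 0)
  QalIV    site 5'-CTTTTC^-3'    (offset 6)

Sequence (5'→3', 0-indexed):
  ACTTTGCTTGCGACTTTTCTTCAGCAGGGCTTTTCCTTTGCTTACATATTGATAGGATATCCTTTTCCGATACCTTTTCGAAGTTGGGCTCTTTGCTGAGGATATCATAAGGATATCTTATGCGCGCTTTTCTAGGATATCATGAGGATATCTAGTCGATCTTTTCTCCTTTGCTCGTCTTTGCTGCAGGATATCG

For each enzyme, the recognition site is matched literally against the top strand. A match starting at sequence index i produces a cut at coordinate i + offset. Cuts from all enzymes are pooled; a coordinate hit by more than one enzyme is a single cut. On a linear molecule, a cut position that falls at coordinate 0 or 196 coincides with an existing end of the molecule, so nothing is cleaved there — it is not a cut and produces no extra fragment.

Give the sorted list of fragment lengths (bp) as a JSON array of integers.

[1,1,2,3,7,8,9,10,11,11,12,12,14,16,17,17,22,23]

Site scan:
  UxaII (CTTTGCT, off=1): starts [1, 35, 90, 168, 178] → cuts [2, 36, 91, 169, 179]
  FykV (AGGATATC, off=0): starts [53, 98, 109, 133, 144, 187] → cuts [53, 98, 109, 133, 144, 187]
  QalIV (CTTTTC, off=6): starts [13, 29, 61, 73, 126, 160] → cuts [19, 35, 67, 79, 132, 166]

All cut coordinates (distinct, sorted): [2, 19, 35, 36, 53, 67, 79, 91, 98, 109, 132, 133, 144, 166, 169, 179, 187]

Fragment lengths:
  [0,2): 2 bp
  [2,19): 17 bp
  [19,35): 16 bp
  [35,36): 1 bp
  [36,53): 17 bp
  [53,67): 14 bp
  [67,79): 12 bp
  [79,91): 12 bp
  [91,98): 7 bp
  [98,109): 11 bp
  [109,132): 23 bp
  [132,133): 1 bp
  [133,144): 11 bp
  [144,166): 22 bp
  [166,169): 3 bp
  [169,179): 10 bp
  [179,187): 8 bp
  [187,196): 9 bp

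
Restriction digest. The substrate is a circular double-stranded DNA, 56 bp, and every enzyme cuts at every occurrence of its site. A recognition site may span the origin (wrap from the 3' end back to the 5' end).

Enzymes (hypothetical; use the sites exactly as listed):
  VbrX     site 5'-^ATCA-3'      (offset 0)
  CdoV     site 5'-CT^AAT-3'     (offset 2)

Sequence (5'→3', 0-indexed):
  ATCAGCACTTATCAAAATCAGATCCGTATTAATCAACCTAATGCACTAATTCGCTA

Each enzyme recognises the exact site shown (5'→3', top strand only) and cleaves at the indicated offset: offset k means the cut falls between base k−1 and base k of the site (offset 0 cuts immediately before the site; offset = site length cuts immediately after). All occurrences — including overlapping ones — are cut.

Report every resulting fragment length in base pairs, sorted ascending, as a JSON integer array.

Scan for sites:
  VbrX (ATCA, off=0): starts [0, 10, 16, 31] → cuts [0, 10, 16, 31]
  CdoV (CTAAT, off=2): starts [37, 45, 53] → cuts [39, 47, 55]

Pooled cuts: [0, 10, 16, 31, 39, 47, 55]

Fragments:
  0→10: 10 bp
  10→16: 6 bp
  16→31: 15 bp
  31→39: 8 bp
  39→47: 8 bp
  47→55: 8 bp
  55→0 (wrap): 56-55+0 = 1 bp

[1,6,8,8,8,10,15]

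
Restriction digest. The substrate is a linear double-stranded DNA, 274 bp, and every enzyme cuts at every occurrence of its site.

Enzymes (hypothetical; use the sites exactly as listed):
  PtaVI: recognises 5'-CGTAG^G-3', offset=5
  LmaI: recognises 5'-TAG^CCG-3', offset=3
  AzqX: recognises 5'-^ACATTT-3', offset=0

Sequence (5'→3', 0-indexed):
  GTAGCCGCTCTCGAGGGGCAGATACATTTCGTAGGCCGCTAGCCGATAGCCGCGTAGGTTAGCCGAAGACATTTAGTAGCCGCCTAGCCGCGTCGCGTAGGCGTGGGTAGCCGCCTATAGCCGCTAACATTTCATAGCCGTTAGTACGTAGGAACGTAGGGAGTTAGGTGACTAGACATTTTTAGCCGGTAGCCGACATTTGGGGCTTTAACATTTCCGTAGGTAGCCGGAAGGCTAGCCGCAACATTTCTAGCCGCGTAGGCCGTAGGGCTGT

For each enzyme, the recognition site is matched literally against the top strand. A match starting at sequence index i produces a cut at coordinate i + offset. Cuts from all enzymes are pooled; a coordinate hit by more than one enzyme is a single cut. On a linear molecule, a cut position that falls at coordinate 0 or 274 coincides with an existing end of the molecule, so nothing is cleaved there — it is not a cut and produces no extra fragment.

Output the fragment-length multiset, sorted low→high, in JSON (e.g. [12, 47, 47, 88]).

[3,4,4,5,5,6,6,6,7,7,7,8,8,8,8,8,10,10,10,10,11,11,11,12,12,13,14,15,16,19]

Per-enzyme occurrences:
  PtaVI CGTAGG/5: at [29, 52, 95, 146, 154, 217, 256, 263] ⇒ [34, 57, 100, 151, 159, 222, 261, 268]
  LmaI TAGCCG/3: at [1, 39, 46, 59, 76, 84, 107, 117, 134, 182, 189, 223, 235, 250] ⇒ [4, 42, 49, 62, 79, 87, 110, 120, 137, 185, 192, 226, 238, 253]
  AzqX ACATTT/0: at [23, 68, 126, 175, 195, 210, 243] ⇒ [23, 68, 126, 175, 195, 210, 243]

All cut coordinates (distinct, sorted): [4, 23, 34, 42, 49, 57, 62, 68, 79, 87, 100, 110, 120, 126, 137, 151, 159, 175, 185, 192, 195, 210, 222, 226, 238, 243, 253, 261, 268]

Fragments:
  [0,4): 4 bp
  [4,23): 19 bp
  [23,34): 11 bp
  [34,42): 8 bp
  [42,49): 7 bp
  [49,57): 8 bp
  [57,62): 5 bp
  [62,68): 6 bp
  [68,79): 11 bp
  [79,87): 8 bp
  [87,100): 13 bp
  [100,110): 10 bp
  [110,120): 10 bp
  [120,126): 6 bp
  [126,137): 11 bp
  [137,151): 14 bp
  [151,159): 8 bp
  [159,175): 16 bp
  [175,185): 10 bp
  [185,192): 7 bp
  [192,195): 3 bp
  [195,210): 15 bp
  [210,222): 12 bp
  [222,226): 4 bp
  [226,238): 12 bp
  [238,243): 5 bp
  [243,253): 10 bp
  [253,261): 8 bp
  [261,268): 7 bp
  [268,274): 6 bp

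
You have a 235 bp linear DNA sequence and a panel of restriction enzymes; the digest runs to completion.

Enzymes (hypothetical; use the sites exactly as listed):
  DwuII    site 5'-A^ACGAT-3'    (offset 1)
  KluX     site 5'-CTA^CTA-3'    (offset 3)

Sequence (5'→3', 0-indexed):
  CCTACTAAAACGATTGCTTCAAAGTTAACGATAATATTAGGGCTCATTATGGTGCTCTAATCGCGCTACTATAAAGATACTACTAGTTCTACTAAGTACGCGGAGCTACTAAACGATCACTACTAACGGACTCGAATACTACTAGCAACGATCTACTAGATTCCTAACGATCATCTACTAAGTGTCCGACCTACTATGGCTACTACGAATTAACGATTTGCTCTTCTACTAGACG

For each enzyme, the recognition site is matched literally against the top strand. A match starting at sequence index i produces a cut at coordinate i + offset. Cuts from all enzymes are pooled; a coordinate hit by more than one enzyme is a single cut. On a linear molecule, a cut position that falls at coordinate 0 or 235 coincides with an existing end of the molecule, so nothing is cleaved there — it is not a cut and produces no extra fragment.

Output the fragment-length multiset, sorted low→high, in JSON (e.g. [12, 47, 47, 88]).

[4,4,5,6,7,8,9,9,10,10,11,11,14,16,16,17,18,19,41]

Per-enzyme occurrences:
  DwuII (AACGAT, off=1): starts [8, 26, 111, 146, 165, 211] → cuts [9, 27, 112, 147, 166, 212]
  KluX (CTACTA, off=3): starts [1, 65, 79, 88, 105, 119, 138, 152, 174, 190, 199, 225] → cuts [4, 68, 82, 91, 108, 122, 141, 155, 177, 193, 202, 228]

All cut coordinates (distinct, sorted): [4, 9, 27, 68, 82, 91, 108, 112, 122, 141, 147, 155, 166, 177, 193, 202, 212, 228]

Fragments:
  [0,4): 4 bp
  [4,9): 5 bp
  [9,27): 18 bp
  [27,68): 41 bp
  [68,82): 14 bp
  [82,91): 9 bp
  [91,108): 17 bp
  [108,112): 4 bp
  [112,122): 10 bp
  [122,141): 19 bp
  [141,147): 6 bp
  [147,155): 8 bp
  [155,166): 11 bp
  [166,177): 11 bp
  [177,193): 16 bp
  [193,202): 9 bp
  [202,212): 10 bp
  [212,228): 16 bp
  [228,235): 7 bp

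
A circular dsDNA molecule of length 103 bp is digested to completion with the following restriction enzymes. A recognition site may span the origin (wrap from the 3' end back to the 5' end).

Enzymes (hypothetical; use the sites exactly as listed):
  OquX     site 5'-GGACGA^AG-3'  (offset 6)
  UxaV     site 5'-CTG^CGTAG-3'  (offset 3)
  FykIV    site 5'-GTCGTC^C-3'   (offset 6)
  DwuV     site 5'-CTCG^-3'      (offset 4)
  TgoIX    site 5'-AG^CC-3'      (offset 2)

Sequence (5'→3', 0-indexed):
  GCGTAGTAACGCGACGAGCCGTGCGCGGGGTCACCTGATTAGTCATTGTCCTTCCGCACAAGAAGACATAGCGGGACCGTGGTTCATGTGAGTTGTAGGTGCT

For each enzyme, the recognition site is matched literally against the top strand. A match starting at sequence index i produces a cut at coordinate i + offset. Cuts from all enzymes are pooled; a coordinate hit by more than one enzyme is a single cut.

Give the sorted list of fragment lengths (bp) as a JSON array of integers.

[17,86]

Scan for sites:
  OquX (GGACGAAG, off=6): no sites
  UxaV CTGCGTAG/3: at [101] ⇒ [1]
  FykIV (GTCGTCC, off=6): no sites
  DwuV (CTCG, off=4): no sites
  TgoIX AGCC/2: at [16] ⇒ [18]

All cut coordinates (distinct, sorted): [1, 18]

Fragments:
  1→18: 17 bp
  18→1 (wrap): 103-18+1 = 86 bp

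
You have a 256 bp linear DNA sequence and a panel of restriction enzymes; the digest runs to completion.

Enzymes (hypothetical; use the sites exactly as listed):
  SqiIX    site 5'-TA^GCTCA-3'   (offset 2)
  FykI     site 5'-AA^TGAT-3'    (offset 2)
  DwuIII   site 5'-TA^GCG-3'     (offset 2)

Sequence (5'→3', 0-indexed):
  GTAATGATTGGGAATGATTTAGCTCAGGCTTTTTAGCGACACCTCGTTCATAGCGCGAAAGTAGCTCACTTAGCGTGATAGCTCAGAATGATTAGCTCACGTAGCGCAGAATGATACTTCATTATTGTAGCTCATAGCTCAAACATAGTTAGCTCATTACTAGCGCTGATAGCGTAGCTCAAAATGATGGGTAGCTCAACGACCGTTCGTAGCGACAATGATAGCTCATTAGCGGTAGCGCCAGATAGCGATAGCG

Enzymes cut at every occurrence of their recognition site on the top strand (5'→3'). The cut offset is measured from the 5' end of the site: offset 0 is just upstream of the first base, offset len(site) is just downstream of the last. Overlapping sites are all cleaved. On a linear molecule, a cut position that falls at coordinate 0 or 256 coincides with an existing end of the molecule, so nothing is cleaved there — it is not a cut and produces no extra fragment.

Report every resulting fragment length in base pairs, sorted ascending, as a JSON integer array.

Scan for sites:
  SqiIX (TAGCTCA, off=2): starts [19, 61, 78, 92, 127, 134, 149, 174, 191, 221] → cuts [21, 63, 80, 94, 129, 136, 151, 176, 193, 223]
  FykI (AATGAT, off=2): starts [2, 12, 86, 109, 182, 216] → cuts [4, 14, 88, 111, 184, 218]
  DwuIII (TAGCG, off=2): starts [33, 50, 70, 101, 160, 169, 209, 229, 235, 245, 251] → cuts [35, 52, 72, 103, 162, 171, 211, 231, 237, 247, 253]

Pooled cuts: [4, 14, 21, 35, 52, 63, 72, 80, 88, 94, 103, 111, 129, 136, 151, 162, 171, 176, 184, 193, 211, 218, 223, 231, 237, 247, 253]

Fragments:
  [0,4): 4 bp
  [4,14): 10 bp
  [14,21): 7 bp
  [21,35): 14 bp
  [35,52): 17 bp
  [52,63): 11 bp
  [63,72): 9 bp
  [72,80): 8 bp
  [80,88): 8 bp
  [88,94): 6 bp
  [94,103): 9 bp
  [103,111): 8 bp
  [111,129): 18 bp
  [129,136): 7 bp
  [136,151): 15 bp
  [151,162): 11 bp
  [162,171): 9 bp
  [171,176): 5 bp
  [176,184): 8 bp
  [184,193): 9 bp
  [193,211): 18 bp
  [211,218): 7 bp
  [218,223): 5 bp
  [223,231): 8 bp
  [231,237): 6 bp
  [237,247): 10 bp
  [247,253): 6 bp
  [253,256): 3 bp

[3,4,5,5,6,6,6,7,7,7,8,8,8,8,8,9,9,9,9,10,10,11,11,14,15,17,18,18]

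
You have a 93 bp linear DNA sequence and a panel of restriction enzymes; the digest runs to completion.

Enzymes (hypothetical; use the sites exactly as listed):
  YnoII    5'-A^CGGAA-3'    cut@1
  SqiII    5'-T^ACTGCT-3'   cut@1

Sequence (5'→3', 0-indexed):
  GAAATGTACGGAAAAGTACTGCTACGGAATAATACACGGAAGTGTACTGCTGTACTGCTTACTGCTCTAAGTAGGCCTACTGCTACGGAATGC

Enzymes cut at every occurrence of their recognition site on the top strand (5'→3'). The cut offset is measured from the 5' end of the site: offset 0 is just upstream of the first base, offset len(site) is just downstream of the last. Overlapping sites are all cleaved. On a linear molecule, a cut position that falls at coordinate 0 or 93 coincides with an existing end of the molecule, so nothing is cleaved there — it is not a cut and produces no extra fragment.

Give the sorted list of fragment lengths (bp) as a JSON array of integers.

[7,7,7,8,8,8,9,9,12,18]

Scan for sites:
  YnoII (ACGGAA, off=1): starts [7, 23, 35, 84] → cuts [8, 24, 36, 85]
  SqiII (TACTGCT, off=1): starts [16, 44, 52, 59, 77] → cuts [17, 45, 53, 60, 78]

All cut coordinates (distinct, sorted): [8, 17, 24, 36, 45, 53, 60, 78, 85]

Fragments:
  [0,8): 8 bp
  [8,17): 9 bp
  [17,24): 7 bp
  [24,36): 12 bp
  [36,45): 9 bp
  [45,53): 8 bp
  [53,60): 7 bp
  [60,78): 18 bp
  [78,85): 7 bp
  [85,93): 8 bp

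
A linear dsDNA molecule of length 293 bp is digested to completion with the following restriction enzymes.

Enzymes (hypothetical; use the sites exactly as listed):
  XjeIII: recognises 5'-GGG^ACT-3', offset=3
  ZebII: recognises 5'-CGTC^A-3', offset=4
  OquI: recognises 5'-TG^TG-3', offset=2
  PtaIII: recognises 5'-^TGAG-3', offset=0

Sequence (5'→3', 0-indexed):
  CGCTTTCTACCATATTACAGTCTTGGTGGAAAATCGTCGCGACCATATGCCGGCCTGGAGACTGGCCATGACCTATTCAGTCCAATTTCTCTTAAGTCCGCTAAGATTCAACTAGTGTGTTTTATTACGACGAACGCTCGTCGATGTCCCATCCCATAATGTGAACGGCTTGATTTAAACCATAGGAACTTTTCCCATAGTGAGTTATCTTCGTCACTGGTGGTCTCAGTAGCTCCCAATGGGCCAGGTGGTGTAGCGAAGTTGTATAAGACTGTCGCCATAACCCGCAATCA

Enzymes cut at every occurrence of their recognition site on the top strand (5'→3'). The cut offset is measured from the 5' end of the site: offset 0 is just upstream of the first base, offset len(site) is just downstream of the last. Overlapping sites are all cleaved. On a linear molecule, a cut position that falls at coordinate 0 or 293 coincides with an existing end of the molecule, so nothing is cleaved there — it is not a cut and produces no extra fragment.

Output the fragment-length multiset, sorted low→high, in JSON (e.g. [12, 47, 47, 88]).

[15,39,44,78,117]

Site scan:
  XjeIII (GGGACT, off=3): no sites
  ZebII CGTCA/4: at [211] ⇒ [215]
  OquI TGTG/2: at [115, 159] ⇒ [117, 161]
  PtaIII TGAG/0: at [200] ⇒ [200]

All cut coordinates (distinct, sorted): [117, 161, 200, 215]

Fragments:
  [0,117): 117 bp
  [117,161): 44 bp
  [161,200): 39 bp
  [200,215): 15 bp
  [215,293): 78 bp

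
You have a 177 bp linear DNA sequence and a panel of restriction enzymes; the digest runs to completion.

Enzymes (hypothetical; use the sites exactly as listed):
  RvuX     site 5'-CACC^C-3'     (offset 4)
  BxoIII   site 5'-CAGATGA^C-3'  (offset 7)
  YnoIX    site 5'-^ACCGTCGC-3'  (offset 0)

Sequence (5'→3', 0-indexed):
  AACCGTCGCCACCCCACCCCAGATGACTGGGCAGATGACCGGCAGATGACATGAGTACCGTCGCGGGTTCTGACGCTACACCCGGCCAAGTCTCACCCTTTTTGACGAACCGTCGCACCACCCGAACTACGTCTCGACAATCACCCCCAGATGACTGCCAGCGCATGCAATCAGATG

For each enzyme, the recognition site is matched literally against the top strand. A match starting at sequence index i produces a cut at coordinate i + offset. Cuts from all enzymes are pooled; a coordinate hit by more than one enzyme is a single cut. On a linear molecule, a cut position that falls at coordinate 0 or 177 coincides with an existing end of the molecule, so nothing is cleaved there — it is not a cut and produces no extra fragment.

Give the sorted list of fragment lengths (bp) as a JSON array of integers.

[1,5,7,8,9,11,11,12,12,14,15,23,23,26]

Per-enzyme occurrences:
  RvuX (CACCC, off=4): starts [9, 14, 78, 93, 118, 141] → cuts [13, 18, 82, 97, 122, 145]
  BxoIII (CAGATGAC, off=7): starts [19, 31, 42, 147] → cuts [26, 38, 49, 154]
  YnoIX (ACCGTCGC, off=0): starts [1, 56, 108] → cuts [1, 56, 108]

All cut coordinates (distinct, sorted): [1, 13, 18, 26, 38, 49, 56, 82, 97, 108, 122, 145, 154]

Fragments:
  [0,1): 1 bp
  [1,13): 12 bp
  [13,18): 5 bp
  [18,26): 8 bp
  [26,38): 12 bp
  [38,49): 11 bp
  [49,56): 7 bp
  [56,82): 26 bp
  [82,97): 15 bp
  [97,108): 11 bp
  [108,122): 14 bp
  [122,145): 23 bp
  [145,154): 9 bp
  [154,177): 23 bp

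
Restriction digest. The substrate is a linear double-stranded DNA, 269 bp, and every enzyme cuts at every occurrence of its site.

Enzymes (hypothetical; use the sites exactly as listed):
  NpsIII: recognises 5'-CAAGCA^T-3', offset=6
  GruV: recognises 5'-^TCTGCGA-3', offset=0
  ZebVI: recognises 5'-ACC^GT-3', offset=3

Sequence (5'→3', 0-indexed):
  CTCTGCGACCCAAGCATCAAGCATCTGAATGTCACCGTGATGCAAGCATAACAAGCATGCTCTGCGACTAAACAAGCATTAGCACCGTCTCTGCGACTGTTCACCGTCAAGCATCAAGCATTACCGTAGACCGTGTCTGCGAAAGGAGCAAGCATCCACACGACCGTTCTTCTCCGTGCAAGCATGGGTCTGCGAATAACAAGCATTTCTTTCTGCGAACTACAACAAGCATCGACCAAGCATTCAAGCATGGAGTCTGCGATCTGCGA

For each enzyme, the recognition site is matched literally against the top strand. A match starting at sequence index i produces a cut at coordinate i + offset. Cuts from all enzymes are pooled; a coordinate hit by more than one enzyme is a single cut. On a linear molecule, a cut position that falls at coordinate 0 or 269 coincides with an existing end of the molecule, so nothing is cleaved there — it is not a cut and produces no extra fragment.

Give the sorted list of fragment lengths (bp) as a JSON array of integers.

[1,3,3,3,4,5,5,6,7,7,7,7,7,8,8,8,9,11,11,12,13,15,16,17,18,19,19,20]

Per-enzyme occurrences:
  NpsIII CAAGCAT/6: at [10, 17, 42, 51, 72, 107, 114, 148, 178, 199, 225, 236, 244] ⇒ [16, 23, 48, 57, 78, 113, 120, 154, 184, 205, 231, 242, 250]
  GruV TCTGCGA/0: at [1, 60, 89, 135, 188, 211, 255, 262] ⇒ [1, 60, 89, 135, 188, 211, 255, 262]
  ZebVI ACCGT/3: at [33, 83, 102, 122, 129, 162] ⇒ [36, 86, 105, 125, 132, 165]

Pooled cuts: [1, 16, 23, 36, 48, 57, 60, 78, 86, 89, 105, 113, 120, 125, 132, 135, 154, 165, 184, 188, 205, 211, 231, 242, 250, 255, 262]

Fragment lengths:
  [0,1): 1 bp
  [1,16): 15 bp
  [16,23): 7 bp
  [23,36): 13 bp
  [36,48): 12 bp
  [48,57): 9 bp
  [57,60): 3 bp
  [60,78): 18 bp
  [78,86): 8 bp
  [86,89): 3 bp
  [89,105): 16 bp
  [105,113): 8 bp
  [113,120): 7 bp
  [120,125): 5 bp
  [125,132): 7 bp
  [132,135): 3 bp
  [135,154): 19 bp
  [154,165): 11 bp
  [165,184): 19 bp
  [184,188): 4 bp
  [188,205): 17 bp
  [205,211): 6 bp
  [211,231): 20 bp
  [231,242): 11 bp
  [242,250): 8 bp
  [250,255): 5 bp
  [255,262): 7 bp
  [262,269): 7 bp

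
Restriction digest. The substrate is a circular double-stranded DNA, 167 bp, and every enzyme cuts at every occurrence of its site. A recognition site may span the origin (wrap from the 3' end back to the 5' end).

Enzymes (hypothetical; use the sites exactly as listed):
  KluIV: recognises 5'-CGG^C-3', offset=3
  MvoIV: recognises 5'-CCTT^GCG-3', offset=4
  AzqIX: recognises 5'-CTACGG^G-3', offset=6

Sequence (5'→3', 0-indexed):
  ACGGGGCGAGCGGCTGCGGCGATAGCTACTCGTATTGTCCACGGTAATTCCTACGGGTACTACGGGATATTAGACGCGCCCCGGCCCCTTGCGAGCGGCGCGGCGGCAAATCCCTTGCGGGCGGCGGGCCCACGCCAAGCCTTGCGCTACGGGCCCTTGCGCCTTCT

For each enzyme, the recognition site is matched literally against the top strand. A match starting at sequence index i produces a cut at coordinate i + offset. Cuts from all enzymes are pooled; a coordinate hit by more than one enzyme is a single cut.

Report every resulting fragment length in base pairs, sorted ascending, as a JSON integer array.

Per-enzyme occurrences:
  KluIV CGGC/3: at [10, 16, 81, 95, 100, 103, 121] ⇒ [13, 19, 84, 98, 103, 106, 124]
  MvoIV CCTTGCG/4: at [86, 112, 139, 154] ⇒ [90, 116, 143, 158]
  AzqIX CTACGGG/6: at [50, 59, 146, 165] ⇒ [4, 56, 65, 152]

All cut coordinates (distinct, sorted): [4, 13, 19, 56, 65, 84, 90, 98, 103, 106, 116, 124, 143, 152, 158]

Fragments:
  4→13: 9 bp
  13→19: 6 bp
  19→56: 37 bp
  56→65: 9 bp
  65→84: 19 bp
  84→90: 6 bp
  90→98: 8 bp
  98→103: 5 bp
  103→106: 3 bp
  106→116: 10 bp
  116→124: 8 bp
  124→143: 19 bp
  143→152: 9 bp
  152→158: 6 bp
  158→4 (wrap): 167-158+4 = 13 bp

[3,5,6,6,6,8,8,9,9,9,10,13,19,19,37]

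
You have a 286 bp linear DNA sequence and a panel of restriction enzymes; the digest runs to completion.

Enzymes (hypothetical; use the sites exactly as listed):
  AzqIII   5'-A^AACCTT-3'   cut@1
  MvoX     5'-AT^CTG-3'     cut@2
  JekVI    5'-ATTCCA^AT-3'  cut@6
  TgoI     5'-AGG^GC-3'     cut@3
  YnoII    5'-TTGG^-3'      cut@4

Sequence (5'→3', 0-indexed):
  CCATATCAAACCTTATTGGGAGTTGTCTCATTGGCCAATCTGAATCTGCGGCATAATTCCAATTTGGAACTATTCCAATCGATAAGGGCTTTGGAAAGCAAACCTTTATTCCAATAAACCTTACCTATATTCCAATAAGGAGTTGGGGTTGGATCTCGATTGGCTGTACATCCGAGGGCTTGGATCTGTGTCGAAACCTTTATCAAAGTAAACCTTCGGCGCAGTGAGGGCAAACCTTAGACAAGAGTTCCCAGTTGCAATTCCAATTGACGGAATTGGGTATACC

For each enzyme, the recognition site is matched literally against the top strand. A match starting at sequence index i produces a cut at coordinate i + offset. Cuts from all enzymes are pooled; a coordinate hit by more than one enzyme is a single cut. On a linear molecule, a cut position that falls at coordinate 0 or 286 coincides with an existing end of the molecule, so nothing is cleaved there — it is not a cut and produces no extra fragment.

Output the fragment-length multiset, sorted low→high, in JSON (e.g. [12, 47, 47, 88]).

[2,3,3,5,6,6,6,6,6,7,7,8,9,10,10,11,11,12,13,14,14,15,16,16,18,19,33]

Scan for sites:
  AzqIII (AAACCTT, off=1): starts [7, 99, 115, 193, 209, 231] → cuts [8, 100, 116, 194, 210, 232]
  MvoX (ATCTG, off=2): starts [37, 43, 183] → cuts [39, 45, 185]
  JekVI (ATTCCAAT, off=6): starts [55, 71, 107, 128, 259] → cuts [61, 77, 113, 134, 265]
  TgoI (AGGGC, off=3): starts [84, 174, 226] → cuts [87, 177, 229]
  YnoII (TTGG, off=4): starts [15, 30, 63, 90, 142, 148, 159, 179, 275] → cuts [19, 34, 67, 94, 146, 152, 163, 183, 279]

All cut coordinates (distinct, sorted): [8, 19, 34, 39, 45, 61, 67, 77, 87, 94, 100, 113, 116, 134, 146, 152, 163, 177, 183, 185, 194, 210, 229, 232, 265, 279]

Fragment lengths:
  [0,8): 8 bp
  [8,19): 11 bp
  [19,34): 15 bp
  [34,39): 5 bp
  [39,45): 6 bp
  [45,61): 16 bp
  [61,67): 6 bp
  [67,77): 10 bp
  [77,87): 10 bp
  [87,94): 7 bp
  [94,100): 6 bp
  [100,113): 13 bp
  [113,116): 3 bp
  [116,134): 18 bp
  [134,146): 12 bp
  [146,152): 6 bp
  [152,163): 11 bp
  [163,177): 14 bp
  [177,183): 6 bp
  [183,185): 2 bp
  [185,194): 9 bp
  [194,210): 16 bp
  [210,229): 19 bp
  [229,232): 3 bp
  [232,265): 33 bp
  [265,279): 14 bp
  [279,286): 7 bp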